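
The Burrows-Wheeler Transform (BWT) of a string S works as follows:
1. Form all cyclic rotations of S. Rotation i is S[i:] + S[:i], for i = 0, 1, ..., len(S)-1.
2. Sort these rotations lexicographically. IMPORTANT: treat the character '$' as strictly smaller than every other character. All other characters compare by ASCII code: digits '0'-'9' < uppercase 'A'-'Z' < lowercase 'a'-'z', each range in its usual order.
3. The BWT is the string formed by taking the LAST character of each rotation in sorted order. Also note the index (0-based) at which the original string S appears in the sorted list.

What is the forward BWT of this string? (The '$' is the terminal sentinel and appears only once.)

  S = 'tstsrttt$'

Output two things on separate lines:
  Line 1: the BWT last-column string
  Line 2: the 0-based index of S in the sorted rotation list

All 9 rotations (rotation i = S[i:]+S[:i]):
  rot[0] = tstsrttt$
  rot[1] = stsrttt$t
  rot[2] = tsrttt$ts
  rot[3] = srttt$tst
  rot[4] = rttt$tsts
  rot[5] = ttt$tstsr
  rot[6] = tt$tstsrt
  rot[7] = t$tstsrtt
  rot[8] = $tstsrttt
Sorted (with $ < everything):
  sorted[0] = $tstsrttt  (last char: 't')
  sorted[1] = rttt$tsts  (last char: 's')
  sorted[2] = srttt$tst  (last char: 't')
  sorted[3] = stsrttt$t  (last char: 't')
  sorted[4] = t$tstsrtt  (last char: 't')
  sorted[5] = tsrttt$ts  (last char: 's')
  sorted[6] = tstsrttt$  (last char: '$')
  sorted[7] = tt$tstsrt  (last char: 't')
  sorted[8] = ttt$tstsr  (last char: 'r')
Last column: tsttts$tr
Original string S is at sorted index 6

Answer: tsttts$tr
6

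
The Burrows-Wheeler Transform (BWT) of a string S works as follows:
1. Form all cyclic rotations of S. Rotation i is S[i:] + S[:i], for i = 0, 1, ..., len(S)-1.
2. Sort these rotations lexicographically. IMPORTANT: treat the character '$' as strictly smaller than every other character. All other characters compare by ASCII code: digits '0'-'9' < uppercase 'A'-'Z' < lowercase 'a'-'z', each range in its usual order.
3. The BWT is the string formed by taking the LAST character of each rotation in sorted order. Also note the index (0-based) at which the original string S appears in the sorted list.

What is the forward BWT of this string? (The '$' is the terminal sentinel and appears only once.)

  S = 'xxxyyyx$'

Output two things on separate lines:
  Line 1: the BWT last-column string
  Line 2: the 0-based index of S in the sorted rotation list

All 8 rotations (rotation i = S[i:]+S[:i]):
  rot[0] = xxxyyyx$
  rot[1] = xxyyyx$x
  rot[2] = xyyyx$xx
  rot[3] = yyyx$xxx
  rot[4] = yyx$xxxy
  rot[5] = yx$xxxyy
  rot[6] = x$xxxyyy
  rot[7] = $xxxyyyx
Sorted (with $ < everything):
  sorted[0] = $xxxyyyx  (last char: 'x')
  sorted[1] = x$xxxyyy  (last char: 'y')
  sorted[2] = xxxyyyx$  (last char: '$')
  sorted[3] = xxyyyx$x  (last char: 'x')
  sorted[4] = xyyyx$xx  (last char: 'x')
  sorted[5] = yx$xxxyy  (last char: 'y')
  sorted[6] = yyx$xxxy  (last char: 'y')
  sorted[7] = yyyx$xxx  (last char: 'x')
Last column: xy$xxyyx
Original string S is at sorted index 2

Answer: xy$xxyyx
2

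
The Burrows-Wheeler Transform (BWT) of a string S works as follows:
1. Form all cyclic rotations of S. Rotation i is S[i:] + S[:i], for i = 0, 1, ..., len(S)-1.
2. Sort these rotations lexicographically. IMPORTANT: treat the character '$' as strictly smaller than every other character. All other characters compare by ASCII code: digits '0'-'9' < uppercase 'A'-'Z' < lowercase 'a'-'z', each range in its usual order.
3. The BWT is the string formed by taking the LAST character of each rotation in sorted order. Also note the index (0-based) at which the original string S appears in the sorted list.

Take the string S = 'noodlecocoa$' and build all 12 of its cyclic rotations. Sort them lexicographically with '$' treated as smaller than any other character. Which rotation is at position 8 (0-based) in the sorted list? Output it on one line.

Answer: oa$noodlecoc

Derivation:
All 12 rotations (rotation i = S[i:]+S[:i]):
  rot[0] = noodlecocoa$
  rot[1] = oodlecocoa$n
  rot[2] = odlecocoa$no
  rot[3] = dlecocoa$noo
  rot[4] = lecocoa$nood
  rot[5] = ecocoa$noodl
  rot[6] = cocoa$noodle
  rot[7] = ocoa$noodlec
  rot[8] = coa$noodleco
  rot[9] = oa$noodlecoc
  rot[10] = a$noodlecoco
  rot[11] = $noodlecocoa
Sorted (with $ < everything):
  sorted[0] = $noodlecocoa
  sorted[1] = a$noodlecoco
  sorted[2] = coa$noodleco
  sorted[3] = cocoa$noodle
  sorted[4] = dlecocoa$noo
  sorted[5] = ecocoa$noodl
  sorted[6] = lecocoa$nood
  sorted[7] = noodlecocoa$
  sorted[8] = oa$noodlecoc
  sorted[9] = ocoa$noodlec
  sorted[10] = odlecocoa$no
  sorted[11] = oodlecocoa$n
sorted[8] = oa$noodlecoc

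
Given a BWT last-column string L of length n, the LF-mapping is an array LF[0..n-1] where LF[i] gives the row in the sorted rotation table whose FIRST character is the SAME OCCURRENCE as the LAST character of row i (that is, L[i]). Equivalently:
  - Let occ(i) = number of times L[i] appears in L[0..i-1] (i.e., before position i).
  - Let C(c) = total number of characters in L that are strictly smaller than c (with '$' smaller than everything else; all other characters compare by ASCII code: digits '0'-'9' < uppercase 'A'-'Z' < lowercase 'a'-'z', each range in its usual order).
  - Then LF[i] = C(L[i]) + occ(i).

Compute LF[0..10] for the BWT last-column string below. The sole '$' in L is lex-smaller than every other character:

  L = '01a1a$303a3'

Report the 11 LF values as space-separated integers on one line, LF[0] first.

Answer: 1 3 8 4 9 0 5 2 6 10 7

Derivation:
Char counts: '$':1, '0':2, '1':2, '3':3, 'a':3
C (first-col start): C('$')=0, C('0')=1, C('1')=3, C('3')=5, C('a')=8
L[0]='0': occ=0, LF[0]=C('0')+0=1+0=1
L[1]='1': occ=0, LF[1]=C('1')+0=3+0=3
L[2]='a': occ=0, LF[2]=C('a')+0=8+0=8
L[3]='1': occ=1, LF[3]=C('1')+1=3+1=4
L[4]='a': occ=1, LF[4]=C('a')+1=8+1=9
L[5]='$': occ=0, LF[5]=C('$')+0=0+0=0
L[6]='3': occ=0, LF[6]=C('3')+0=5+0=5
L[7]='0': occ=1, LF[7]=C('0')+1=1+1=2
L[8]='3': occ=1, LF[8]=C('3')+1=5+1=6
L[9]='a': occ=2, LF[9]=C('a')+2=8+2=10
L[10]='3': occ=2, LF[10]=C('3')+2=5+2=7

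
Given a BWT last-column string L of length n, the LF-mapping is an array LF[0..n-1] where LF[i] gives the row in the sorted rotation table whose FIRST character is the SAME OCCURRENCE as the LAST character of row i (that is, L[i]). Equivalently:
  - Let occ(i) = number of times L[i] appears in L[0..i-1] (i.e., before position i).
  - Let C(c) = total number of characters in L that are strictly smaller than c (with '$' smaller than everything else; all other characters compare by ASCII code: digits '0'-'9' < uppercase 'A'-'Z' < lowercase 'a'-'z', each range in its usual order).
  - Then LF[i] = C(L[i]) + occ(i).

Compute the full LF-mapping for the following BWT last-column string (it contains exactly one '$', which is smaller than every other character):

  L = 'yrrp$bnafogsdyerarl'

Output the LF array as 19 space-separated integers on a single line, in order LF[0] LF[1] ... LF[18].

Char counts: '$':1, 'a':2, 'b':1, 'd':1, 'e':1, 'f':1, 'g':1, 'l':1, 'n':1, 'o':1, 'p':1, 'r':4, 's':1, 'y':2
C (first-col start): C('$')=0, C('a')=1, C('b')=3, C('d')=4, C('e')=5, C('f')=6, C('g')=7, C('l')=8, C('n')=9, C('o')=10, C('p')=11, C('r')=12, C('s')=16, C('y')=17
L[0]='y': occ=0, LF[0]=C('y')+0=17+0=17
L[1]='r': occ=0, LF[1]=C('r')+0=12+0=12
L[2]='r': occ=1, LF[2]=C('r')+1=12+1=13
L[3]='p': occ=0, LF[3]=C('p')+0=11+0=11
L[4]='$': occ=0, LF[4]=C('$')+0=0+0=0
L[5]='b': occ=0, LF[5]=C('b')+0=3+0=3
L[6]='n': occ=0, LF[6]=C('n')+0=9+0=9
L[7]='a': occ=0, LF[7]=C('a')+0=1+0=1
L[8]='f': occ=0, LF[8]=C('f')+0=6+0=6
L[9]='o': occ=0, LF[9]=C('o')+0=10+0=10
L[10]='g': occ=0, LF[10]=C('g')+0=7+0=7
L[11]='s': occ=0, LF[11]=C('s')+0=16+0=16
L[12]='d': occ=0, LF[12]=C('d')+0=4+0=4
L[13]='y': occ=1, LF[13]=C('y')+1=17+1=18
L[14]='e': occ=0, LF[14]=C('e')+0=5+0=5
L[15]='r': occ=2, LF[15]=C('r')+2=12+2=14
L[16]='a': occ=1, LF[16]=C('a')+1=1+1=2
L[17]='r': occ=3, LF[17]=C('r')+3=12+3=15
L[18]='l': occ=0, LF[18]=C('l')+0=8+0=8

Answer: 17 12 13 11 0 3 9 1 6 10 7 16 4 18 5 14 2 15 8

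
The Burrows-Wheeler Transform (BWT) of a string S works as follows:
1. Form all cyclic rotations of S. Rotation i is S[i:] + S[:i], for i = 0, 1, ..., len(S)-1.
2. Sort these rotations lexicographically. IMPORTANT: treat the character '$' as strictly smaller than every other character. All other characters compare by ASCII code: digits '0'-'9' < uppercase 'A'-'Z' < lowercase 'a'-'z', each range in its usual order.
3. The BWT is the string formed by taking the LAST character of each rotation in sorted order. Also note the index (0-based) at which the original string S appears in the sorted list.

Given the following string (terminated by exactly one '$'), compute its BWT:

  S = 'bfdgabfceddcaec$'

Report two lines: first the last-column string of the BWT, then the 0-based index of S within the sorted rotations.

Answer: cgca$edfdefacbbd
4

Derivation:
All 16 rotations (rotation i = S[i:]+S[:i]):
  rot[0] = bfdgabfceddcaec$
  rot[1] = fdgabfceddcaec$b
  rot[2] = dgabfceddcaec$bf
  rot[3] = gabfceddcaec$bfd
  rot[4] = abfceddcaec$bfdg
  rot[5] = bfceddcaec$bfdga
  rot[6] = fceddcaec$bfdgab
  rot[7] = ceddcaec$bfdgabf
  rot[8] = eddcaec$bfdgabfc
  rot[9] = ddcaec$bfdgabfce
  rot[10] = dcaec$bfdgabfced
  rot[11] = caec$bfdgabfcedd
  rot[12] = aec$bfdgabfceddc
  rot[13] = ec$bfdgabfceddca
  rot[14] = c$bfdgabfceddcae
  rot[15] = $bfdgabfceddcaec
Sorted (with $ < everything):
  sorted[0] = $bfdgabfceddcaec  (last char: 'c')
  sorted[1] = abfceddcaec$bfdg  (last char: 'g')
  sorted[2] = aec$bfdgabfceddc  (last char: 'c')
  sorted[3] = bfceddcaec$bfdga  (last char: 'a')
  sorted[4] = bfdgabfceddcaec$  (last char: '$')
  sorted[5] = c$bfdgabfceddcae  (last char: 'e')
  sorted[6] = caec$bfdgabfcedd  (last char: 'd')
  sorted[7] = ceddcaec$bfdgabf  (last char: 'f')
  sorted[8] = dcaec$bfdgabfced  (last char: 'd')
  sorted[9] = ddcaec$bfdgabfce  (last char: 'e')
  sorted[10] = dgabfceddcaec$bf  (last char: 'f')
  sorted[11] = ec$bfdgabfceddca  (last char: 'a')
  sorted[12] = eddcaec$bfdgabfc  (last char: 'c')
  sorted[13] = fceddcaec$bfdgab  (last char: 'b')
  sorted[14] = fdgabfceddcaec$b  (last char: 'b')
  sorted[15] = gabfceddcaec$bfd  (last char: 'd')
Last column: cgca$edfdefacbbd
Original string S is at sorted index 4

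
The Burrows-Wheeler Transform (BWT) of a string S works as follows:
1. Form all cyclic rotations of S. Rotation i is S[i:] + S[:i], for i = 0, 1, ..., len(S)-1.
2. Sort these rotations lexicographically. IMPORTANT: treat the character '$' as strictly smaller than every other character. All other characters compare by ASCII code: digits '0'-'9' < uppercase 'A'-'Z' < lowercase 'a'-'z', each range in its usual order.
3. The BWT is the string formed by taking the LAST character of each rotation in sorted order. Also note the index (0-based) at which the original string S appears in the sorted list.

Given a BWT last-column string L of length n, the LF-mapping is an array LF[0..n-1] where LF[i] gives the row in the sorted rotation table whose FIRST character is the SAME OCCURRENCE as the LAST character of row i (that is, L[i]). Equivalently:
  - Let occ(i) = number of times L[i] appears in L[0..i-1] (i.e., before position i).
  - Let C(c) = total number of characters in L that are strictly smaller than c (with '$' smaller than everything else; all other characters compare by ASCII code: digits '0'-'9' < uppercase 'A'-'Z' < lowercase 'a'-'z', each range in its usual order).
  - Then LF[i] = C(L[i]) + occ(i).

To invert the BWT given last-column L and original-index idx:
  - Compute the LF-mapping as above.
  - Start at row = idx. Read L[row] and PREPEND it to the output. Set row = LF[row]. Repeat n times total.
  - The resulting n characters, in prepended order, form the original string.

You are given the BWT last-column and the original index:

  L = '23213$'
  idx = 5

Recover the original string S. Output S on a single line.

Answer: 33122$

Derivation:
LF mapping: 2 4 3 1 5 0
Walk LF starting at row 5, prepending L[row]:
  step 1: row=5, L[5]='$', prepend. Next row=LF[5]=0
  step 2: row=0, L[0]='2', prepend. Next row=LF[0]=2
  step 3: row=2, L[2]='2', prepend. Next row=LF[2]=3
  step 4: row=3, L[3]='1', prepend. Next row=LF[3]=1
  step 5: row=1, L[1]='3', prepend. Next row=LF[1]=4
  step 6: row=4, L[4]='3', prepend. Next row=LF[4]=5
Reversed output: 33122$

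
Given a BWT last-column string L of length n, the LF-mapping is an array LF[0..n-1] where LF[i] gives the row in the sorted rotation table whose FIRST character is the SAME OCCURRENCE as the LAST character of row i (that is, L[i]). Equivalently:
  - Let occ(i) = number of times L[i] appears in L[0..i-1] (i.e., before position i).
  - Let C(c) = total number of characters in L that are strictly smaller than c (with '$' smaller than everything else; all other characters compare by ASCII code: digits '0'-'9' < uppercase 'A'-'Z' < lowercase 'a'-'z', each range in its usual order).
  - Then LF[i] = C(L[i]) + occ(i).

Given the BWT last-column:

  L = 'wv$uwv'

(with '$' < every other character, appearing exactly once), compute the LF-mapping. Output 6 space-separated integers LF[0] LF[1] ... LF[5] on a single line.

Answer: 4 2 0 1 5 3

Derivation:
Char counts: '$':1, 'u':1, 'v':2, 'w':2
C (first-col start): C('$')=0, C('u')=1, C('v')=2, C('w')=4
L[0]='w': occ=0, LF[0]=C('w')+0=4+0=4
L[1]='v': occ=0, LF[1]=C('v')+0=2+0=2
L[2]='$': occ=0, LF[2]=C('$')+0=0+0=0
L[3]='u': occ=0, LF[3]=C('u')+0=1+0=1
L[4]='w': occ=1, LF[4]=C('w')+1=4+1=5
L[5]='v': occ=1, LF[5]=C('v')+1=2+1=3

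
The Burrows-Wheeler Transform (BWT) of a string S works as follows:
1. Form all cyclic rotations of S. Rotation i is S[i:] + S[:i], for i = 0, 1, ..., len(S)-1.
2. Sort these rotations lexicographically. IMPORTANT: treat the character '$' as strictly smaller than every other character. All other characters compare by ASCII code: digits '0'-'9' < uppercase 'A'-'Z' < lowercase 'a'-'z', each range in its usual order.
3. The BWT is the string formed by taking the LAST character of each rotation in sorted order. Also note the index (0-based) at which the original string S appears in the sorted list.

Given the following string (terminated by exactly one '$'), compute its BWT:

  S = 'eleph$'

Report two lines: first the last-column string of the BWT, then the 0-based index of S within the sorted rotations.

All 6 rotations (rotation i = S[i:]+S[:i]):
  rot[0] = eleph$
  rot[1] = leph$e
  rot[2] = eph$el
  rot[3] = ph$ele
  rot[4] = h$elep
  rot[5] = $eleph
Sorted (with $ < everything):
  sorted[0] = $eleph  (last char: 'h')
  sorted[1] = eleph$  (last char: '$')
  sorted[2] = eph$el  (last char: 'l')
  sorted[3] = h$elep  (last char: 'p')
  sorted[4] = leph$e  (last char: 'e')
  sorted[5] = ph$ele  (last char: 'e')
Last column: h$lpee
Original string S is at sorted index 1

Answer: h$lpee
1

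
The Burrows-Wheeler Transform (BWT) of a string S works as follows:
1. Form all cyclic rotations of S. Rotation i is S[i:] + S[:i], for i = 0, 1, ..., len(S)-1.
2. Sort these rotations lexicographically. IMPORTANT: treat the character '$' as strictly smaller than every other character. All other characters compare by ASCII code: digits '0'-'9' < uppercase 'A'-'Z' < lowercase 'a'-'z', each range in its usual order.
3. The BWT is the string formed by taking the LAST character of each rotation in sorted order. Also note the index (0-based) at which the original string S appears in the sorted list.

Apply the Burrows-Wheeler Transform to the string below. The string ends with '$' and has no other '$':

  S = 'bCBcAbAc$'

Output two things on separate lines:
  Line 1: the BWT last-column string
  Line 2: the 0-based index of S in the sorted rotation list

Answer: ccbCbA$AB
6

Derivation:
All 9 rotations (rotation i = S[i:]+S[:i]):
  rot[0] = bCBcAbAc$
  rot[1] = CBcAbAc$b
  rot[2] = BcAbAc$bC
  rot[3] = cAbAc$bCB
  rot[4] = AbAc$bCBc
  rot[5] = bAc$bCBcA
  rot[6] = Ac$bCBcAb
  rot[7] = c$bCBcAbA
  rot[8] = $bCBcAbAc
Sorted (with $ < everything):
  sorted[0] = $bCBcAbAc  (last char: 'c')
  sorted[1] = AbAc$bCBc  (last char: 'c')
  sorted[2] = Ac$bCBcAb  (last char: 'b')
  sorted[3] = BcAbAc$bC  (last char: 'C')
  sorted[4] = CBcAbAc$b  (last char: 'b')
  sorted[5] = bAc$bCBcA  (last char: 'A')
  sorted[6] = bCBcAbAc$  (last char: '$')
  sorted[7] = c$bCBcAbA  (last char: 'A')
  sorted[8] = cAbAc$bCB  (last char: 'B')
Last column: ccbCbA$AB
Original string S is at sorted index 6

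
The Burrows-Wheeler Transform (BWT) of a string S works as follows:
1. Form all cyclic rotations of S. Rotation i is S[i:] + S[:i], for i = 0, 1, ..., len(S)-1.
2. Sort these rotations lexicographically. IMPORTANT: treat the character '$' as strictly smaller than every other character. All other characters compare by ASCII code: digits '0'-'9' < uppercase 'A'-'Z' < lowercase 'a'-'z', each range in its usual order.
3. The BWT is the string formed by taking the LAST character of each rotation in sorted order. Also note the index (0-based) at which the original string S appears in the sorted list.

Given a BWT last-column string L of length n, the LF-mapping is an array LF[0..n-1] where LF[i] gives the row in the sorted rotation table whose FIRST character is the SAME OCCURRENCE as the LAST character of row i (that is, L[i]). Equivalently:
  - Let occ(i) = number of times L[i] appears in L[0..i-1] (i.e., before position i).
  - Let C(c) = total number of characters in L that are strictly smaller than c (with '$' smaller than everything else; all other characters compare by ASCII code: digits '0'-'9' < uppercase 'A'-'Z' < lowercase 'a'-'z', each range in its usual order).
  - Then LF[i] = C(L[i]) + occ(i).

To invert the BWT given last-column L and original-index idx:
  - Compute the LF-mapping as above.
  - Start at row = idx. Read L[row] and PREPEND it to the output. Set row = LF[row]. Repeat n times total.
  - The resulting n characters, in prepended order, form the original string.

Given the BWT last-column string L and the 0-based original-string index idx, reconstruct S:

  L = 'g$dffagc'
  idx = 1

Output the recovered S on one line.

LF mapping: 6 0 3 4 5 1 7 2
Walk LF starting at row 1, prepending L[row]:
  step 1: row=1, L[1]='$', prepend. Next row=LF[1]=0
  step 2: row=0, L[0]='g', prepend. Next row=LF[0]=6
  step 3: row=6, L[6]='g', prepend. Next row=LF[6]=7
  step 4: row=7, L[7]='c', prepend. Next row=LF[7]=2
  step 5: row=2, L[2]='d', prepend. Next row=LF[2]=3
  step 6: row=3, L[3]='f', prepend. Next row=LF[3]=4
  step 7: row=4, L[4]='f', prepend. Next row=LF[4]=5
  step 8: row=5, L[5]='a', prepend. Next row=LF[5]=1
Reversed output: affdcgg$

Answer: affdcgg$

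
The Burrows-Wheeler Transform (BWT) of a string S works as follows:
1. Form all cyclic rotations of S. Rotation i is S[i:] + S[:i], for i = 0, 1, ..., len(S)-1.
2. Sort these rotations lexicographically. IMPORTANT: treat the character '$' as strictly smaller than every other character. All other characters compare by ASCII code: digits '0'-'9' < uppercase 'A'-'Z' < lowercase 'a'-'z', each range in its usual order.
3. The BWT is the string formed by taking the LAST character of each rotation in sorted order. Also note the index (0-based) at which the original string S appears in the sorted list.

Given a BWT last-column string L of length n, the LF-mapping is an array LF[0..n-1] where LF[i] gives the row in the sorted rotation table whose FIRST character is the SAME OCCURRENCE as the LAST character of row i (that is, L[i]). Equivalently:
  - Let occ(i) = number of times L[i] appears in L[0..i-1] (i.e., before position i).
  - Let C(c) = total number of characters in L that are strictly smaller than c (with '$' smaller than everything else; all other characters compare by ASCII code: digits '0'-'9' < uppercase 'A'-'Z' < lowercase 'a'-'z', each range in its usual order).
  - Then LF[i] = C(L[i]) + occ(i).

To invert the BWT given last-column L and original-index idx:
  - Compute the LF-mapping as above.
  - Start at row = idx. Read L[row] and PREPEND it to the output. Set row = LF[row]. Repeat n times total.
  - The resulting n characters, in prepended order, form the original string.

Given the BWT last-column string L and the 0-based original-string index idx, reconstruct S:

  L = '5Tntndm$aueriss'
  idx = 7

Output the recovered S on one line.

Answer: misunderstanT5$

Derivation:
LF mapping: 1 2 8 13 9 4 7 0 3 14 5 10 6 11 12
Walk LF starting at row 7, prepending L[row]:
  step 1: row=7, L[7]='$', prepend. Next row=LF[7]=0
  step 2: row=0, L[0]='5', prepend. Next row=LF[0]=1
  step 3: row=1, L[1]='T', prepend. Next row=LF[1]=2
  step 4: row=2, L[2]='n', prepend. Next row=LF[2]=8
  step 5: row=8, L[8]='a', prepend. Next row=LF[8]=3
  step 6: row=3, L[3]='t', prepend. Next row=LF[3]=13
  step 7: row=13, L[13]='s', prepend. Next row=LF[13]=11
  step 8: row=11, L[11]='r', prepend. Next row=LF[11]=10
  step 9: row=10, L[10]='e', prepend. Next row=LF[10]=5
  step 10: row=5, L[5]='d', prepend. Next row=LF[5]=4
  step 11: row=4, L[4]='n', prepend. Next row=LF[4]=9
  step 12: row=9, L[9]='u', prepend. Next row=LF[9]=14
  step 13: row=14, L[14]='s', prepend. Next row=LF[14]=12
  step 14: row=12, L[12]='i', prepend. Next row=LF[12]=6
  step 15: row=6, L[6]='m', prepend. Next row=LF[6]=7
Reversed output: misunderstanT5$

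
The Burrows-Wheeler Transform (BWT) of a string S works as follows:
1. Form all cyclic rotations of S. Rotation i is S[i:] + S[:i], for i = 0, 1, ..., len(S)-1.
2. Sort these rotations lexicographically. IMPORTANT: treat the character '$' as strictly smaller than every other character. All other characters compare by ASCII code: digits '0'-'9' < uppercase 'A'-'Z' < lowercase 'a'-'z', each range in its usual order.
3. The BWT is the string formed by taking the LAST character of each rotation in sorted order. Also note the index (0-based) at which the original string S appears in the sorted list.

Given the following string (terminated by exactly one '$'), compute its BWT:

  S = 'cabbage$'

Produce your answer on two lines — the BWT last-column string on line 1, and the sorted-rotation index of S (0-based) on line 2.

All 8 rotations (rotation i = S[i:]+S[:i]):
  rot[0] = cabbage$
  rot[1] = abbage$c
  rot[2] = bbage$ca
  rot[3] = bage$cab
  rot[4] = age$cabb
  rot[5] = ge$cabba
  rot[6] = e$cabbag
  rot[7] = $cabbage
Sorted (with $ < everything):
  sorted[0] = $cabbage  (last char: 'e')
  sorted[1] = abbage$c  (last char: 'c')
  sorted[2] = age$cabb  (last char: 'b')
  sorted[3] = bage$cab  (last char: 'b')
  sorted[4] = bbage$ca  (last char: 'a')
  sorted[5] = cabbage$  (last char: '$')
  sorted[6] = e$cabbag  (last char: 'g')
  sorted[7] = ge$cabba  (last char: 'a')
Last column: ecbba$ga
Original string S is at sorted index 5

Answer: ecbba$ga
5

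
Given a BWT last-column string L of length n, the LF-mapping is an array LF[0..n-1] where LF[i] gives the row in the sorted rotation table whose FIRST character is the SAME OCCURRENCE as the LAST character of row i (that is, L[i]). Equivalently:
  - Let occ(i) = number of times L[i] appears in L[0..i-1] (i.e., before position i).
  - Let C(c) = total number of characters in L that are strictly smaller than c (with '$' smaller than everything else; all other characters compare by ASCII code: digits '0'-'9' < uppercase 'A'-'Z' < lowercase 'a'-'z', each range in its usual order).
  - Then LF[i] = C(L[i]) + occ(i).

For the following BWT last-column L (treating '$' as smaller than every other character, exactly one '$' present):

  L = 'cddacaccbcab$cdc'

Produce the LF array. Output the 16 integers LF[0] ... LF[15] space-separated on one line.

Answer: 6 13 14 1 7 2 8 9 4 10 3 5 0 11 15 12

Derivation:
Char counts: '$':1, 'a':3, 'b':2, 'c':7, 'd':3
C (first-col start): C('$')=0, C('a')=1, C('b')=4, C('c')=6, C('d')=13
L[0]='c': occ=0, LF[0]=C('c')+0=6+0=6
L[1]='d': occ=0, LF[1]=C('d')+0=13+0=13
L[2]='d': occ=1, LF[2]=C('d')+1=13+1=14
L[3]='a': occ=0, LF[3]=C('a')+0=1+0=1
L[4]='c': occ=1, LF[4]=C('c')+1=6+1=7
L[5]='a': occ=1, LF[5]=C('a')+1=1+1=2
L[6]='c': occ=2, LF[6]=C('c')+2=6+2=8
L[7]='c': occ=3, LF[7]=C('c')+3=6+3=9
L[8]='b': occ=0, LF[8]=C('b')+0=4+0=4
L[9]='c': occ=4, LF[9]=C('c')+4=6+4=10
L[10]='a': occ=2, LF[10]=C('a')+2=1+2=3
L[11]='b': occ=1, LF[11]=C('b')+1=4+1=5
L[12]='$': occ=0, LF[12]=C('$')+0=0+0=0
L[13]='c': occ=5, LF[13]=C('c')+5=6+5=11
L[14]='d': occ=2, LF[14]=C('d')+2=13+2=15
L[15]='c': occ=6, LF[15]=C('c')+6=6+6=12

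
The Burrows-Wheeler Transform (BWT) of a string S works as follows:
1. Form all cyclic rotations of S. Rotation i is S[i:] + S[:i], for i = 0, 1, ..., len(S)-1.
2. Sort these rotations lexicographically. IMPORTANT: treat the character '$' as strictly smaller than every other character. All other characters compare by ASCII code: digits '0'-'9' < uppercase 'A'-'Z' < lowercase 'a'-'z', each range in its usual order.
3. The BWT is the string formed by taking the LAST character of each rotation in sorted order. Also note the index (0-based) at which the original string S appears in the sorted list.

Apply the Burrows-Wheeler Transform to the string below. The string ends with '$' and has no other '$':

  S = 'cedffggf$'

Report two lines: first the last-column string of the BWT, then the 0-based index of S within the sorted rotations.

All 9 rotations (rotation i = S[i:]+S[:i]):
  rot[0] = cedffggf$
  rot[1] = edffggf$c
  rot[2] = dffggf$ce
  rot[3] = ffggf$ced
  rot[4] = fggf$cedf
  rot[5] = ggf$cedff
  rot[6] = gf$cedffg
  rot[7] = f$cedffgg
  rot[8] = $cedffggf
Sorted (with $ < everything):
  sorted[0] = $cedffggf  (last char: 'f')
  sorted[1] = cedffggf$  (last char: '$')
  sorted[2] = dffggf$ce  (last char: 'e')
  sorted[3] = edffggf$c  (last char: 'c')
  sorted[4] = f$cedffgg  (last char: 'g')
  sorted[5] = ffggf$ced  (last char: 'd')
  sorted[6] = fggf$cedf  (last char: 'f')
  sorted[7] = gf$cedffg  (last char: 'g')
  sorted[8] = ggf$cedff  (last char: 'f')
Last column: f$ecgdfgf
Original string S is at sorted index 1

Answer: f$ecgdfgf
1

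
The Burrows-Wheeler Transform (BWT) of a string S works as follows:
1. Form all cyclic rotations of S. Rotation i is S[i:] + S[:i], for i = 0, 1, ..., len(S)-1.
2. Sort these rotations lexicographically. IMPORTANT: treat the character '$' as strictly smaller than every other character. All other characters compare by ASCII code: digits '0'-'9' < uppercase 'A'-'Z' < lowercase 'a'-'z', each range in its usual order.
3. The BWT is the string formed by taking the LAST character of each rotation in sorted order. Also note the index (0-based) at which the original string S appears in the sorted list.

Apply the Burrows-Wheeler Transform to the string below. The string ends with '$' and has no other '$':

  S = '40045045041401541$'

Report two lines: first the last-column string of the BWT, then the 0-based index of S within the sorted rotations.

All 18 rotations (rotation i = S[i:]+S[:i]):
  rot[0] = 40045045041401541$
  rot[1] = 0045045041401541$4
  rot[2] = 045045041401541$40
  rot[3] = 45045041401541$400
  rot[4] = 5045041401541$4004
  rot[5] = 045041401541$40045
  rot[6] = 45041401541$400450
  rot[7] = 5041401541$4004504
  rot[8] = 041401541$40045045
  rot[9] = 41401541$400450450
  rot[10] = 1401541$4004504504
  rot[11] = 401541$40045045041
  rot[12] = 01541$400450450414
  rot[13] = 1541$4004504504140
  rot[14] = 541$40045045041401
  rot[15] = 41$400450450414015
  rot[16] = 1$4004504504140154
  rot[17] = $40045045041401541
Sorted (with $ < everything):
  sorted[0] = $40045045041401541  (last char: '1')
  sorted[1] = 0045045041401541$4  (last char: '4')
  sorted[2] = 01541$400450450414  (last char: '4')
  sorted[3] = 041401541$40045045  (last char: '5')
  sorted[4] = 045041401541$40045  (last char: '5')
  sorted[5] = 045045041401541$40  (last char: '0')
  sorted[6] = 1$4004504504140154  (last char: '4')
  sorted[7] = 1401541$4004504504  (last char: '4')
  sorted[8] = 1541$4004504504140  (last char: '0')
  sorted[9] = 40045045041401541$  (last char: '$')
  sorted[10] = 401541$40045045041  (last char: '1')
  sorted[11] = 41$400450450414015  (last char: '5')
  sorted[12] = 41401541$400450450  (last char: '0')
  sorted[13] = 45041401541$400450  (last char: '0')
  sorted[14] = 45045041401541$400  (last char: '0')
  sorted[15] = 5041401541$4004504  (last char: '4')
  sorted[16] = 5045041401541$4004  (last char: '4')
  sorted[17] = 541$40045045041401  (last char: '1')
Last column: 144550440$15000441
Original string S is at sorted index 9

Answer: 144550440$15000441
9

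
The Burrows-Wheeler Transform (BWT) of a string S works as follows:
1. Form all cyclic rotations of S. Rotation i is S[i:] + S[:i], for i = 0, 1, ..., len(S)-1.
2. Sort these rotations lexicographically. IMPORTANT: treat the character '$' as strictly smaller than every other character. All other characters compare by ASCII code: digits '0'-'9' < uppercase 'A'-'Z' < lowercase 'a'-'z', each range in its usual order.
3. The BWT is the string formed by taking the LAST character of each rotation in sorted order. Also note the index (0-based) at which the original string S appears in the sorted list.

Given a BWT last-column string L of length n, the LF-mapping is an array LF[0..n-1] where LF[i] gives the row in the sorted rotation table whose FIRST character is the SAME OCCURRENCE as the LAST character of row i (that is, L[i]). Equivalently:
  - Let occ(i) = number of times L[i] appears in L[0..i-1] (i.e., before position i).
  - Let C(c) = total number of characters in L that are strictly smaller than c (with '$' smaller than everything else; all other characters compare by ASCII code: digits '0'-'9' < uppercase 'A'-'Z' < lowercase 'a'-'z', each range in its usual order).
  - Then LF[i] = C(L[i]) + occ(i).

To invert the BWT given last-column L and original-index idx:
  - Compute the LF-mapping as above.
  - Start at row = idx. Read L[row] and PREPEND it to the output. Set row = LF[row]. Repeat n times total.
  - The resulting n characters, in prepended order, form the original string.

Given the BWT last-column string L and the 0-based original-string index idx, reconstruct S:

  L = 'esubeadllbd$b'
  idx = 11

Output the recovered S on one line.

Answer: saddlebubble$

Derivation:
LF mapping: 7 11 12 2 8 1 5 9 10 3 6 0 4
Walk LF starting at row 11, prepending L[row]:
  step 1: row=11, L[11]='$', prepend. Next row=LF[11]=0
  step 2: row=0, L[0]='e', prepend. Next row=LF[0]=7
  step 3: row=7, L[7]='l', prepend. Next row=LF[7]=9
  step 4: row=9, L[9]='b', prepend. Next row=LF[9]=3
  step 5: row=3, L[3]='b', prepend. Next row=LF[3]=2
  step 6: row=2, L[2]='u', prepend. Next row=LF[2]=12
  step 7: row=12, L[12]='b', prepend. Next row=LF[12]=4
  step 8: row=4, L[4]='e', prepend. Next row=LF[4]=8
  step 9: row=8, L[8]='l', prepend. Next row=LF[8]=10
  step 10: row=10, L[10]='d', prepend. Next row=LF[10]=6
  step 11: row=6, L[6]='d', prepend. Next row=LF[6]=5
  step 12: row=5, L[5]='a', prepend. Next row=LF[5]=1
  step 13: row=1, L[1]='s', prepend. Next row=LF[1]=11
Reversed output: saddlebubble$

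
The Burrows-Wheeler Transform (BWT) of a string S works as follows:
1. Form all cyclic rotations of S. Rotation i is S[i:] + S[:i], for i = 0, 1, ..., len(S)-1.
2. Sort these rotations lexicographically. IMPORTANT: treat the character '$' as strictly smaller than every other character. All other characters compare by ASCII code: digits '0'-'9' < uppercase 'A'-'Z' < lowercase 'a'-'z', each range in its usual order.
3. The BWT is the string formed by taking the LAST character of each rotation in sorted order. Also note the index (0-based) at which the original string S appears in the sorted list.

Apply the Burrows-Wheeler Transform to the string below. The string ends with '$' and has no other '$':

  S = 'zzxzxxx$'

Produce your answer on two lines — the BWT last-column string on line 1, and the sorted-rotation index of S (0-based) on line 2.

All 8 rotations (rotation i = S[i:]+S[:i]):
  rot[0] = zzxzxxx$
  rot[1] = zxzxxx$z
  rot[2] = xzxxx$zz
  rot[3] = zxxx$zzx
  rot[4] = xxx$zzxz
  rot[5] = xx$zzxzx
  rot[6] = x$zzxzxx
  rot[7] = $zzxzxxx
Sorted (with $ < everything):
  sorted[0] = $zzxzxxx  (last char: 'x')
  sorted[1] = x$zzxzxx  (last char: 'x')
  sorted[2] = xx$zzxzx  (last char: 'x')
  sorted[3] = xxx$zzxz  (last char: 'z')
  sorted[4] = xzxxx$zz  (last char: 'z')
  sorted[5] = zxxx$zzx  (last char: 'x')
  sorted[6] = zxzxxx$z  (last char: 'z')
  sorted[7] = zzxzxxx$  (last char: '$')
Last column: xxxzzxz$
Original string S is at sorted index 7

Answer: xxxzzxz$
7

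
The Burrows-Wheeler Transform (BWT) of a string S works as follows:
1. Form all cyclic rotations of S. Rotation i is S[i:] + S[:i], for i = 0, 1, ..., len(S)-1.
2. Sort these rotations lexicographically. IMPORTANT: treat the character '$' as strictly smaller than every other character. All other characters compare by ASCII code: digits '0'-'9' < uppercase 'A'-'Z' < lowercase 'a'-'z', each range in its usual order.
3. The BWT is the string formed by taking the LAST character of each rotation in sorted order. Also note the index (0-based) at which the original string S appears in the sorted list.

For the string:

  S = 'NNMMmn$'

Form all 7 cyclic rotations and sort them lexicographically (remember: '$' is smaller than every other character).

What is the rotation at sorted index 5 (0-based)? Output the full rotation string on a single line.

All 7 rotations (rotation i = S[i:]+S[:i]):
  rot[0] = NNMMmn$
  rot[1] = NMMmn$N
  rot[2] = MMmn$NN
  rot[3] = Mmn$NNM
  rot[4] = mn$NNMM
  rot[5] = n$NNMMm
  rot[6] = $NNMMmn
Sorted (with $ < everything):
  sorted[0] = $NNMMmn
  sorted[1] = MMmn$NN
  sorted[2] = Mmn$NNM
  sorted[3] = NMMmn$N
  sorted[4] = NNMMmn$
  sorted[5] = mn$NNMM
  sorted[6] = n$NNMMm
sorted[5] = mn$NNMM

Answer: mn$NNMM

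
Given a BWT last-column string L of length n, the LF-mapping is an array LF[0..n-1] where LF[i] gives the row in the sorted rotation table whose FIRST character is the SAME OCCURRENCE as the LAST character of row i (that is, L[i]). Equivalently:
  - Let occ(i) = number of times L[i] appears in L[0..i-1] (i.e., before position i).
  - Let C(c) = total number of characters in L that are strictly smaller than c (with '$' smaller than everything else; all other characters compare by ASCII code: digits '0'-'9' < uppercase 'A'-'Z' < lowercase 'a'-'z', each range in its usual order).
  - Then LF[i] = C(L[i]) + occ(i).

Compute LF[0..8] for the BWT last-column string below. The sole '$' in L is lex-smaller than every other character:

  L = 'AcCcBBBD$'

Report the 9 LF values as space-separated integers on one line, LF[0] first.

Answer: 1 7 5 8 2 3 4 6 0

Derivation:
Char counts: '$':1, 'A':1, 'B':3, 'C':1, 'D':1, 'c':2
C (first-col start): C('$')=0, C('A')=1, C('B')=2, C('C')=5, C('D')=6, C('c')=7
L[0]='A': occ=0, LF[0]=C('A')+0=1+0=1
L[1]='c': occ=0, LF[1]=C('c')+0=7+0=7
L[2]='C': occ=0, LF[2]=C('C')+0=5+0=5
L[3]='c': occ=1, LF[3]=C('c')+1=7+1=8
L[4]='B': occ=0, LF[4]=C('B')+0=2+0=2
L[5]='B': occ=1, LF[5]=C('B')+1=2+1=3
L[6]='B': occ=2, LF[6]=C('B')+2=2+2=4
L[7]='D': occ=0, LF[7]=C('D')+0=6+0=6
L[8]='$': occ=0, LF[8]=C('$')+0=0+0=0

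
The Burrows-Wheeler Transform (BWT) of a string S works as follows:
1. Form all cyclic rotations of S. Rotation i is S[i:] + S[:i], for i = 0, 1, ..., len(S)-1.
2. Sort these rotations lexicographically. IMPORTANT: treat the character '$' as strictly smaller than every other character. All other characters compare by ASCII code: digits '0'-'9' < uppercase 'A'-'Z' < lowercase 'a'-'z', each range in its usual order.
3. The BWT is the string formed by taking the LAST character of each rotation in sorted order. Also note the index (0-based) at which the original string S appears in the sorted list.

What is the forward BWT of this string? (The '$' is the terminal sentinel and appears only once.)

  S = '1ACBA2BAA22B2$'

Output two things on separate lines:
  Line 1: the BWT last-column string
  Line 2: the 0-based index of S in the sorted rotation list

All 14 rotations (rotation i = S[i:]+S[:i]):
  rot[0] = 1ACBA2BAA22B2$
  rot[1] = ACBA2BAA22B2$1
  rot[2] = CBA2BAA22B2$1A
  rot[3] = BA2BAA22B2$1AC
  rot[4] = A2BAA22B2$1ACB
  rot[5] = 2BAA22B2$1ACBA
  rot[6] = BAA22B2$1ACBA2
  rot[7] = AA22B2$1ACBA2B
  rot[8] = A22B2$1ACBA2BA
  rot[9] = 22B2$1ACBA2BAA
  rot[10] = 2B2$1ACBA2BAA2
  rot[11] = B2$1ACBA2BAA22
  rot[12] = 2$1ACBA2BAA22B
  rot[13] = $1ACBA2BAA22B2
Sorted (with $ < everything):
  sorted[0] = $1ACBA2BAA22B2  (last char: '2')
  sorted[1] = 1ACBA2BAA22B2$  (last char: '$')
  sorted[2] = 2$1ACBA2BAA22B  (last char: 'B')
  sorted[3] = 22B2$1ACBA2BAA  (last char: 'A')
  sorted[4] = 2B2$1ACBA2BAA2  (last char: '2')
  sorted[5] = 2BAA22B2$1ACBA  (last char: 'A')
  sorted[6] = A22B2$1ACBA2BA  (last char: 'A')
  sorted[7] = A2BAA22B2$1ACB  (last char: 'B')
  sorted[8] = AA22B2$1ACBA2B  (last char: 'B')
  sorted[9] = ACBA2BAA22B2$1  (last char: '1')
  sorted[10] = B2$1ACBA2BAA22  (last char: '2')
  sorted[11] = BA2BAA22B2$1AC  (last char: 'C')
  sorted[12] = BAA22B2$1ACBA2  (last char: '2')
  sorted[13] = CBA2BAA22B2$1A  (last char: 'A')
Last column: 2$BA2AABB12C2A
Original string S is at sorted index 1

Answer: 2$BA2AABB12C2A
1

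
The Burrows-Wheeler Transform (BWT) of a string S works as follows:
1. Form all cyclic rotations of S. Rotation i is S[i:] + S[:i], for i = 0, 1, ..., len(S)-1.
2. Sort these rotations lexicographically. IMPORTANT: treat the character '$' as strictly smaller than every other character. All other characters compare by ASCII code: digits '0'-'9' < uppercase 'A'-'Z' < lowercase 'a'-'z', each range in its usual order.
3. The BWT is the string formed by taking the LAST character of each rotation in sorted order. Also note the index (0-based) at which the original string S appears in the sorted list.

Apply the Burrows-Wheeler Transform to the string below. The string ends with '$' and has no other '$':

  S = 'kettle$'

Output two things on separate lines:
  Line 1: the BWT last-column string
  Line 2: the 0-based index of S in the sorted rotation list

All 7 rotations (rotation i = S[i:]+S[:i]):
  rot[0] = kettle$
  rot[1] = ettle$k
  rot[2] = ttle$ke
  rot[3] = tle$ket
  rot[4] = le$kett
  rot[5] = e$kettl
  rot[6] = $kettle
Sorted (with $ < everything):
  sorted[0] = $kettle  (last char: 'e')
  sorted[1] = e$kettl  (last char: 'l')
  sorted[2] = ettle$k  (last char: 'k')
  sorted[3] = kettle$  (last char: '$')
  sorted[4] = le$kett  (last char: 't')
  sorted[5] = tle$ket  (last char: 't')
  sorted[6] = ttle$ke  (last char: 'e')
Last column: elk$tte
Original string S is at sorted index 3

Answer: elk$tte
3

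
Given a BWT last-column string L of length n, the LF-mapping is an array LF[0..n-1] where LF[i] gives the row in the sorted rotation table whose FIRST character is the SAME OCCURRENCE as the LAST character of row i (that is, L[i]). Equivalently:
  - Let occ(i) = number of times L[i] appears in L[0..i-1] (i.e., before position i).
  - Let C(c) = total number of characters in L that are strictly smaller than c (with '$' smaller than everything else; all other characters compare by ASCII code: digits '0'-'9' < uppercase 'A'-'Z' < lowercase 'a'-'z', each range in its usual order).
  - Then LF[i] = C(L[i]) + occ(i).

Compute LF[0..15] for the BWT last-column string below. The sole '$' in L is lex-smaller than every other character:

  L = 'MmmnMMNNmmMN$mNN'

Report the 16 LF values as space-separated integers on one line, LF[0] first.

Char counts: '$':1, 'M':4, 'N':5, 'm':5, 'n':1
C (first-col start): C('$')=0, C('M')=1, C('N')=5, C('m')=10, C('n')=15
L[0]='M': occ=0, LF[0]=C('M')+0=1+0=1
L[1]='m': occ=0, LF[1]=C('m')+0=10+0=10
L[2]='m': occ=1, LF[2]=C('m')+1=10+1=11
L[3]='n': occ=0, LF[3]=C('n')+0=15+0=15
L[4]='M': occ=1, LF[4]=C('M')+1=1+1=2
L[5]='M': occ=2, LF[5]=C('M')+2=1+2=3
L[6]='N': occ=0, LF[6]=C('N')+0=5+0=5
L[7]='N': occ=1, LF[7]=C('N')+1=5+1=6
L[8]='m': occ=2, LF[8]=C('m')+2=10+2=12
L[9]='m': occ=3, LF[9]=C('m')+3=10+3=13
L[10]='M': occ=3, LF[10]=C('M')+3=1+3=4
L[11]='N': occ=2, LF[11]=C('N')+2=5+2=7
L[12]='$': occ=0, LF[12]=C('$')+0=0+0=0
L[13]='m': occ=4, LF[13]=C('m')+4=10+4=14
L[14]='N': occ=3, LF[14]=C('N')+3=5+3=8
L[15]='N': occ=4, LF[15]=C('N')+4=5+4=9

Answer: 1 10 11 15 2 3 5 6 12 13 4 7 0 14 8 9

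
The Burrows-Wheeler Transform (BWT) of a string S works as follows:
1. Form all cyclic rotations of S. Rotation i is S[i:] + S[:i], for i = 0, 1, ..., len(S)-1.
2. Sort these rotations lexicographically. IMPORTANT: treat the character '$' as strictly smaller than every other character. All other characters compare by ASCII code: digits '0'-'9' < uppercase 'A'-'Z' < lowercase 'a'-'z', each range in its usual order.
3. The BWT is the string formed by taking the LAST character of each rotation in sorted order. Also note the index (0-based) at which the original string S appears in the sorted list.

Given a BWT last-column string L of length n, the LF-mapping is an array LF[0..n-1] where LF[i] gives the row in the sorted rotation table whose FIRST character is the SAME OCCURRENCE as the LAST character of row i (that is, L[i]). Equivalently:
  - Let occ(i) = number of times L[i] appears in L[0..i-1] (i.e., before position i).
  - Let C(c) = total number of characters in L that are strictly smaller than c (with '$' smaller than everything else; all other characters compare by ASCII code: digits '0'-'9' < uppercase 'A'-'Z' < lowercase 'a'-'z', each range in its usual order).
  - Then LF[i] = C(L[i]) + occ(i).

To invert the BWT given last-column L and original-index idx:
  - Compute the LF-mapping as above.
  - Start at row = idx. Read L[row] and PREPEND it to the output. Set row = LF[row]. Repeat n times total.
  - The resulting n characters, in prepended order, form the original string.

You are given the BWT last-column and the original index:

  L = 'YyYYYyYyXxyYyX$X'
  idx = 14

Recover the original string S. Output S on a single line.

LF mapping: 4 11 5 6 7 12 8 13 1 10 14 9 15 2 0 3
Walk LF starting at row 14, prepending L[row]:
  step 1: row=14, L[14]='$', prepend. Next row=LF[14]=0
  step 2: row=0, L[0]='Y', prepend. Next row=LF[0]=4
  step 3: row=4, L[4]='Y', prepend. Next row=LF[4]=7
  step 4: row=7, L[7]='y', prepend. Next row=LF[7]=13
  step 5: row=13, L[13]='X', prepend. Next row=LF[13]=2
  step 6: row=2, L[2]='Y', prepend. Next row=LF[2]=5
  step 7: row=5, L[5]='y', prepend. Next row=LF[5]=12
  step 8: row=12, L[12]='y', prepend. Next row=LF[12]=15
  step 9: row=15, L[15]='X', prepend. Next row=LF[15]=3
  step 10: row=3, L[3]='Y', prepend. Next row=LF[3]=6
  step 11: row=6, L[6]='Y', prepend. Next row=LF[6]=8
  step 12: row=8, L[8]='X', prepend. Next row=LF[8]=1
  step 13: row=1, L[1]='y', prepend. Next row=LF[1]=11
  step 14: row=11, L[11]='Y', prepend. Next row=LF[11]=9
  step 15: row=9, L[9]='x', prepend. Next row=LF[9]=10
  step 16: row=10, L[10]='y', prepend. Next row=LF[10]=14
Reversed output: yxYyXYYXyyYXyYY$

Answer: yxYyXYYXyyYXyYY$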